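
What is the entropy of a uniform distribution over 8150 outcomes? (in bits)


H = log2(n) = log2(8150) = 12.9926

12.9926 bits


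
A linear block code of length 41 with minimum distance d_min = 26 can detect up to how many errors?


Detection capability = d_min - 1 = 26 - 1 = 25

25 errors


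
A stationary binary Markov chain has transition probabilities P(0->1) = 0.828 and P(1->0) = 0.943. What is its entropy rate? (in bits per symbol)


Stationary distribution: pi_0 = p10/(p01+p10) = 0.5325, pi_1 = 0.4675. Entropy rate H' = pi_0*H(p01) + pi_1*H(p10) = 0.5325*0.6623 + 0.4675*0.3154 = 0.5001

0.5001 bits/symbol


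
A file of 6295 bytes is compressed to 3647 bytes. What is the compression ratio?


Ratio = original / compressed = 6295 / 3647 = 1.7261

1.7261


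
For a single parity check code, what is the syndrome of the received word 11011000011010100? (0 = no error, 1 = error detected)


Syndrome = XOR of all bits = 1 XOR 1 XOR 0 XOR 1 XOR 1 XOR 0 XOR 0 XOR 0 XOR 0 XOR 1 XOR 1 XOR 0 XOR 1 XOR 0 XOR 1 XOR 0 XOR 0 = 0

0


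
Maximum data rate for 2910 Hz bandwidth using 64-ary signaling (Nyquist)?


Rate = 2 * B * log2(M) = 2 * 2910 * 6.0 = 34920.0

34920.0 bps


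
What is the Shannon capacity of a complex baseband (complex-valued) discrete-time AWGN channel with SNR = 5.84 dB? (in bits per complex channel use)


SNR_linear = 10^(5.84/10) = 3.8371; C = log2(1 + SNR_linear) = log2(1 + 3.8371) = 2.2741

2.2741 bits/channel use


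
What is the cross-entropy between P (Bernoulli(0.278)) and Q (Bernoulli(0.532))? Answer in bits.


H(P,Q) = -p*log2(q) - (1-p)*log2(1-q). -0.278*log2(0.532) = 0.253120; -0.722*log2(0.468) = 0.790893. H(P,Q) = 0.253120 + 0.790893 = 1.044

1.044 bits


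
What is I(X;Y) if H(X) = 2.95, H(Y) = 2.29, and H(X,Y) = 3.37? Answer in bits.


I(X;Y) = H(X) + H(Y) - H(X,Y) = 2.95 + 2.29 - 3.37 = 1.87

1.87 bits


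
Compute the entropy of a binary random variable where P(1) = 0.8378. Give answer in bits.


H = -p*log2(p) - (1-p)*log2(1-p). -0.8378*log2(0.8378) = 0.213909; -0.1622*log2(0.1622) = 0.425638. H = 0.213909 + 0.425638 = 0.6395

0.6395 bits


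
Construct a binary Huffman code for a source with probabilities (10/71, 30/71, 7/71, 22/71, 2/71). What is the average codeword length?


Huffman construction (repeatedly merge the two least-probable nodes; each merge adds 1 bit to every symbol beneath it): 2/71 + 7/71 = 9/71; 9/71 + 10/71 = 19/71; 19/71 + 22/71 = 41/71; 30/71 + 41/71 = 1. Resulting codeword lengths (in the order the probabilities were given): (3, 1, 4, 2, 4). L_avg = sum(p_i * l_i) = 10/71*3 + 30/71*1 + 7/71*4 + 22/71*2 + 2/71*4 = 140/71 = 1.9718

1.9718 bits


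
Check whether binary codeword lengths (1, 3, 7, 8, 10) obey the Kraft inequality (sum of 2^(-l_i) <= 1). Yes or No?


Kraft sum = sum(2^(-l_i)) = 0.6377, need <= 1. Result: satisfied (a binary prefix-free code with these lengths exists)

Yes


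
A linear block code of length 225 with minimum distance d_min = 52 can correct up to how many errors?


Correction capability = floor((d-1)/2) = floor((52-1)/2) = 25

25 errors


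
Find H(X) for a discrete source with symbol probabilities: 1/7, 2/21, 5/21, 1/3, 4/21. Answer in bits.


H = -sum(p_i * log2(p_i)). Terms: -(1/7)*log2(1/7) = 0.401051; -(2/21)*log2(2/21) = 0.323078; -(5/21)*log2(5/21) = 0.492950; -(1/3)*log2(1/3) = 0.528321; -(4/21)*log2(4/21) = 0.455680. H = 0.401051 + 0.323078 + 0.492950 + 0.528321 + 0.455680 = 2.2011

2.2011 bits


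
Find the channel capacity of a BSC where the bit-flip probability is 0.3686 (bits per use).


H(p) = -p*log2(p) - (1-p)*log2(1-p) = -0.3686*log2(0.3686) - 0.6314*log2(0.6314) = 0.530737 + 0.418854 = 0.9496. C = 1 - H(p) = 1 - 0.9496 = 0.0504

0.0504 bits


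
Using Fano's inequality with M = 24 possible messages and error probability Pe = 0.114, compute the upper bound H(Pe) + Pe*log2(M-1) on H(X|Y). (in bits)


H(Pe) = -Pe*log2(Pe) - (1-Pe)*log2(1-Pe) = -0.114*log2(0.114) - 0.886*log2(0.886) = 0.357150 + 0.154715 = 0.5119. Pe*log2(M-1) = 0.114*log2(23) = 0.515686. Bound = H(Pe) + Pe*log2(M-1) = 0.357150 + 0.154715 + 0.515686 = 1.0276

1.0276 bits


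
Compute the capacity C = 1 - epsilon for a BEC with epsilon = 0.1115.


C = 1 - epsilon = 1 - 0.1115 = 0.8885

0.8885 bits


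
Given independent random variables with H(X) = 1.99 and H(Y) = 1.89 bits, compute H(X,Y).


For independent variables, H(X,Y) = H(X) + H(Y) = 1.99 + 1.89 = 3.88

3.88 bits


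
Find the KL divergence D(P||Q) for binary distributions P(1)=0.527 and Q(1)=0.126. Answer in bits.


KL = p*log2(p/q) + (1-p)*log2((1-p)/(1-q)) = 0.527*log2(0.527/0.126) + 0.473*log2(0.473/0.874) = 0.6689

0.6689 bits


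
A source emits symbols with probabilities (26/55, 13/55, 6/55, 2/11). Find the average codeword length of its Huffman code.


Huffman construction (repeatedly merge the two least-probable nodes; each merge adds 1 bit to every symbol beneath it): 6/55 + 2/11 = 16/55; 13/55 + 16/55 = 29/55; 26/55 + 29/55 = 1. Resulting codeword lengths (in the order the probabilities were given): (1, 2, 3, 3). L_avg = sum(p_i * l_i) = 26/55*1 + 13/55*2 + 6/55*3 + 2/11*3 = 20/11 = 1.8182

1.8182 bits


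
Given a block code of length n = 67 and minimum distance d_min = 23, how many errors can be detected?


Detection capability = d_min - 1 = 23 - 1 = 22

22 errors


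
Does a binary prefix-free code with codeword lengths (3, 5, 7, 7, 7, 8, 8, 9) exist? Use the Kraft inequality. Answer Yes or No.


Kraft sum = sum(2^(-l_i)) = 0.1895, need <= 1. Result: satisfied (a binary prefix-free code with these lengths exists)

Yes


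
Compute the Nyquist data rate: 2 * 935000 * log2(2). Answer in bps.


Rate = 2 * B * log2(M) = 2 * 935000 * 1.0 = 1870000.0

1870000.0 bps


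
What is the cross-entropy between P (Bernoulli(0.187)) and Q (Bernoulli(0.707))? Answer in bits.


H(P,Q) = -p*log2(q) - (1-p)*log2(1-q). -0.187*log2(0.707) = 0.093541; -0.813*log2(0.293) = 1.439845. H(P,Q) = 0.093541 + 1.439845 = 1.5334

1.5334 bits


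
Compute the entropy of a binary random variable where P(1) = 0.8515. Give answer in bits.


H = -p*log2(p) - (1-p)*log2(1-p). -0.8515*log2(0.8515) = 0.197481; -0.1485*log2(0.1485) = 0.408593. H = 0.197481 + 0.408593 = 0.6061

0.6061 bits


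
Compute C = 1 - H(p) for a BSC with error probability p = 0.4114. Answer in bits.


H(p) = -p*log2(p) - (1-p)*log2(1-p) = -0.4114*log2(0.4114) - 0.5886*log2(0.5886) = 0.527162 + 0.450067 = 0.9772. C = 1 - H(p) = 1 - 0.9772 = 0.0228

0.0228 bits


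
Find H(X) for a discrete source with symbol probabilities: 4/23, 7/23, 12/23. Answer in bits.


H = -sum(p_i * log2(p_i)). Terms: -(4/23)*log2(4/23) = 0.438880; -(7/23)*log2(7/23) = 0.522324; -(12/23)*log2(12/23) = 0.489704. H = 0.438880 + 0.522324 + 0.489704 = 1.4509

1.4509 bits


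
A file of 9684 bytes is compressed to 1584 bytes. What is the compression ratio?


Ratio = original / compressed = 9684 / 1584 = 6.1136

6.1136


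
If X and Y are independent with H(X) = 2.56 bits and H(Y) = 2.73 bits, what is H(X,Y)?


For independent variables, H(X,Y) = H(X) + H(Y) = 2.56 + 2.73 = 5.29

5.29 bits


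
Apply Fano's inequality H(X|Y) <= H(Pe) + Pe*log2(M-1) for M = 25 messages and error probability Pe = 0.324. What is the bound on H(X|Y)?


H(Pe) = -Pe*log2(Pe) - (1-Pe)*log2(1-Pe) = -0.324*log2(0.324) - 0.676*log2(0.676) = 0.526803 + 0.381876 = 0.9087. Pe*log2(M-1) = 0.324*log2(24) = 1.485528. Bound = H(Pe) + Pe*log2(M-1) = 0.526803 + 0.381876 + 1.485528 = 2.3942

2.3942 bits


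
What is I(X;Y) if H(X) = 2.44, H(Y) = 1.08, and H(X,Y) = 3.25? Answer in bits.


I(X;Y) = H(X) + H(Y) - H(X,Y) = 2.44 + 1.08 - 3.25 = 0.27

0.27 bits


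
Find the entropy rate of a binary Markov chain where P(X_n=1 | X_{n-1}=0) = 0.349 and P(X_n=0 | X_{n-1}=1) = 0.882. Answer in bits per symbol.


Stationary distribution: pi_0 = p10/(p01+p10) = 0.7165, pi_1 = 0.2835. Entropy rate H' = pi_0*H(p01) + pi_1*H(p10) = 0.7165*0.9332 + 0.2835*0.5236 = 0.817

0.817 bits/symbol


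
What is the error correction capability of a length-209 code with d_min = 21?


Correction capability = floor((d-1)/2) = floor((21-1)/2) = 10

10 errors


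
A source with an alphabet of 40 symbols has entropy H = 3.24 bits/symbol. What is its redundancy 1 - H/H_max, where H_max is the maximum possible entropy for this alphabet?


H_max = log2(K) = log2(40) = 5.3219 bits/symbol. Redundancy = 1 - H/H_max = 1 - 3.24/5.3219 = 1 - 0.6088 = 0.3912

0.3912


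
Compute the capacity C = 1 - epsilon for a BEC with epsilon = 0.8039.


C = 1 - epsilon = 1 - 0.8039 = 0.1961

0.1961 bits


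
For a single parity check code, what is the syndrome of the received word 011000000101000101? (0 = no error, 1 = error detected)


Syndrome = XOR of all bits = 0 XOR 1 XOR 1 XOR 0 XOR 0 XOR 0 XOR 0 XOR 0 XOR 0 XOR 1 XOR 0 XOR 1 XOR 0 XOR 0 XOR 0 XOR 1 XOR 0 XOR 1 = 0

0


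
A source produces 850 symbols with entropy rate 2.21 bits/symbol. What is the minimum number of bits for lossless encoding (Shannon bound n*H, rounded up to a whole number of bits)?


Minimum bits >= n * H = 850 * 2.21 = 1878.5, rounded up to a whole number of bits = 1879

1879 bits


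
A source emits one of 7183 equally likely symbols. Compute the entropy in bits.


H = log2(n) = log2(7183) = 12.8104

12.8104 bits


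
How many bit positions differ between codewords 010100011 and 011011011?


Count differing positions: . . ^ ^ ^ ^ . . . = 4 differences

4


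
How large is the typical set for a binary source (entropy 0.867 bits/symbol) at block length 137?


log2|A_typical| = nH = 137 * 0.867 = 118.779, so |A_typical| ~ 2^118.779 = 5.702e+35

5.702e+35


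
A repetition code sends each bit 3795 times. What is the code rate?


Rate = k/n = 1/3795

1/3795


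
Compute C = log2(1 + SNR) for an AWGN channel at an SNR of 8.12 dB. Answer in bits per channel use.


SNR_linear = 10^(8.12/10) = 6.4863; C = log2(1 + SNR_linear) = log2(1 + 6.4863) = 2.9043

2.9043 bits/channel use


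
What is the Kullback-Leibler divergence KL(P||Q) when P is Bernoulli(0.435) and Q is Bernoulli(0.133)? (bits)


KL = p*log2(p/q) + (1-p)*log2((1-p)/(1-q)) = 0.435*log2(0.435/0.133) + 0.565*log2(0.565/0.867) = 0.3946

0.3946 bits


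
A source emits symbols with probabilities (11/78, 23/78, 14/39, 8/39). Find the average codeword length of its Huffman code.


Huffman construction (repeatedly merge the two least-probable nodes; each merge adds 1 bit to every symbol beneath it): 11/78 + 8/39 = 9/26; 23/78 + 9/26 = 25/39; 14/39 + 25/39 = 1. Resulting codeword lengths (in the order the probabilities were given): (3, 2, 1, 3). L_avg = sum(p_i * l_i) = 11/78*3 + 23/78*2 + 14/39*1 + 8/39*3 = 155/78 = 1.9872

1.9872 bits


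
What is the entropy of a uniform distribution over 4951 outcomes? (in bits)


H = log2(n) = log2(4951) = 12.2735

12.2735 bits


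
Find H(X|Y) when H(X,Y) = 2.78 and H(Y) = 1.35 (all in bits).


H(X|Y) = H(X,Y) - H(Y) = 2.78 - 1.35 = 1.43

1.43 bits


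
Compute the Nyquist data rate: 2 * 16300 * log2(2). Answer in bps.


Rate = 2 * B * log2(M) = 2 * 16300 * 1.0 = 32600.0

32600.0 bps


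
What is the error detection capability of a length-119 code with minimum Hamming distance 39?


Detection capability = d_min - 1 = 39 - 1 = 38

38 errors


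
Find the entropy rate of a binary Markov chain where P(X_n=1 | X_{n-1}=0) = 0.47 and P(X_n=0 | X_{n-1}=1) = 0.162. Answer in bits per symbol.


Stationary distribution: pi_0 = p10/(p01+p10) = 0.2563, pi_1 = 0.7437. Entropy rate H' = pi_0*H(p01) + pi_1*H(p10) = 0.2563*0.9974 + 0.7437*0.6391 = 0.7309

0.7309 bits/symbol


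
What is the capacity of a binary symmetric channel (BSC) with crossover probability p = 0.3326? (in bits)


H(p) = -p*log2(p) - (1-p)*log2(1-p) = -0.3326*log2(0.3326) - 0.6674*log2(0.6674) = 0.528215 + 0.389345 = 0.9176. C = 1 - H(p) = 1 - 0.9176 = 0.0824

0.0824 bits


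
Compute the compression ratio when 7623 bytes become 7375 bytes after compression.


Ratio = original / compressed = 7623 / 7375 = 1.0336

1.0336


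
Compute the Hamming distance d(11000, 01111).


Count differing positions: ^ . ^ ^ ^ = 4 differences

4


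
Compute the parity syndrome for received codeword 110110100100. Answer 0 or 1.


Syndrome = XOR of all bits = 1 XOR 1 XOR 0 XOR 1 XOR 1 XOR 0 XOR 1 XOR 0 XOR 0 XOR 1 XOR 0 XOR 0 = 0

0


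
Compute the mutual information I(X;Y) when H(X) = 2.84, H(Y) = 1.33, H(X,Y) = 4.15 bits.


I(X;Y) = H(X) + H(Y) - H(X,Y) = 2.84 + 1.33 - 4.15 = 0.02

0.02 bits


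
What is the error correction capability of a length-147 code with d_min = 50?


Correction capability = floor((d-1)/2) = floor((50-1)/2) = 24

24 errors


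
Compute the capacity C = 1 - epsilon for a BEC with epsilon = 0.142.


C = 1 - epsilon = 1 - 0.142 = 0.858

0.858 bits


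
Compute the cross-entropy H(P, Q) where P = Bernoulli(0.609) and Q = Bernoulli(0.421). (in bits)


H(P,Q) = -p*log2(q) - (1-p)*log2(1-q). -0.609*log2(0.421) = 0.760098; -0.391*log2(0.579) = 0.308251. H(P,Q) = 0.760098 + 0.308251 = 1.0683

1.0683 bits


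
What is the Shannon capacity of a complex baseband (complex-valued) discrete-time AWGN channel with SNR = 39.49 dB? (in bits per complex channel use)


SNR_linear = 10^(39.49/10) = 8892.0112; C = log2(1 + SNR_linear) = log2(1 + 8892.0112) = 13.1185

13.1185 bits/channel use


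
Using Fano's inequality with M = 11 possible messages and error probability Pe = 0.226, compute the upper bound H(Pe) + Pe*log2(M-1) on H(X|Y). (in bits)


H(Pe) = -Pe*log2(Pe) - (1-Pe)*log2(1-Pe) = -0.226*log2(0.226) - 0.774*log2(0.774) = 0.484907 + 0.286066 = 0.771. Pe*log2(M-1) = 0.226*log2(10) = 0.750756. Bound = H(Pe) + Pe*log2(M-1) = 0.484907 + 0.286066 + 0.750756 = 1.5217

1.5217 bits


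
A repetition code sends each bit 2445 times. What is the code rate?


Rate = k/n = 1/2445

1/2445


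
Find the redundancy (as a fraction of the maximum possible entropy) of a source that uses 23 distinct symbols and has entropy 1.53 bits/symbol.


H_max = log2(K) = log2(23) = 4.5236 bits/symbol. Redundancy = 1 - H/H_max = 1 - 1.53/4.5236 = 1 - 0.3382 = 0.6618

0.6618


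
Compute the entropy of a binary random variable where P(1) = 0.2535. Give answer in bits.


H = -p*log2(p) - (1-p)*log2(1-p). -0.2535*log2(0.2535) = 0.501915; -0.7465*log2(0.7465) = 0.314863. H = 0.501915 + 0.314863 = 0.8168

0.8168 bits


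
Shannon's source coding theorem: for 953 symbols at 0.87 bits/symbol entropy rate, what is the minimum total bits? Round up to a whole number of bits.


Minimum bits >= n * H = 953 * 0.87 = 829.11, rounded up to a whole number of bits = 830

830 bits


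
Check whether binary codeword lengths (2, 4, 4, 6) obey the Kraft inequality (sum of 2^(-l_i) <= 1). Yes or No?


Kraft sum = sum(2^(-l_i)) = 0.3906, need <= 1. Result: satisfied (a binary prefix-free code with these lengths exists)

Yes


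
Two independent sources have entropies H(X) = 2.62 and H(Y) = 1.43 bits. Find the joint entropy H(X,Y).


For independent variables, H(X,Y) = H(X) + H(Y) = 2.62 + 1.43 = 4.05

4.05 bits


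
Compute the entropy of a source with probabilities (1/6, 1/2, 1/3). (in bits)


H = -sum(p_i * log2(p_i)). Terms: -(1/6)*log2(1/6) = 0.430827; -(1/2)*log2(1/2) = 0.500000; -(1/3)*log2(1/3) = 0.528321. H = 0.430827 + 0.500000 + 0.528321 = 1.4591

1.4591 bits


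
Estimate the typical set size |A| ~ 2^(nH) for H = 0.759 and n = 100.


log2|A_typical| = nH = 100 * 0.759 = 75.9, so |A_typical| ~ 2^75.9 = 7.050e+22

7.050e+22


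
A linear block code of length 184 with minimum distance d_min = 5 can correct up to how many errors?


Correction capability = floor((d-1)/2) = floor((5-1)/2) = 2

2 errors


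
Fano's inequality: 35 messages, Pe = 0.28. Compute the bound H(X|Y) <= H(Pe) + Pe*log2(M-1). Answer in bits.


H(Pe) = -Pe*log2(Pe) - (1-Pe)*log2(1-Pe) = -0.28*log2(0.28) - 0.72*log2(0.72) = 0.514220 + 0.341230 = 0.8555. Pe*log2(M-1) = 0.28*log2(34) = 1.424490. Bound = H(Pe) + Pe*log2(M-1) = 0.514220 + 0.341230 + 1.424490 = 2.2799

2.2799 bits


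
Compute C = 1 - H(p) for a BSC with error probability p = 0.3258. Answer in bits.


H(p) = -p*log2(p) - (1-p)*log2(1-p) = -0.3258*log2(0.3258) - 0.6742*log2(0.6742) = 0.527125 + 0.383452 = 0.9106. C = 1 - H(p) = 1 - 0.9106 = 0.0894

0.0894 bits


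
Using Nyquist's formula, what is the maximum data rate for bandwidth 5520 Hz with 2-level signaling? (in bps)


Rate = 2 * B * log2(M) = 2 * 5520 * 1.0 = 11040.0

11040.0 bps


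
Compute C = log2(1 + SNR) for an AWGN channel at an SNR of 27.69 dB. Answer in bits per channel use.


SNR_linear = 10^(27.69/10) = 587.4894; C = log2(1 + SNR_linear) = log2(1 + 587.4894) = 9.2009

9.2009 bits/channel use


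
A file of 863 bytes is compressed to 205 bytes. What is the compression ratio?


Ratio = original / compressed = 863 / 205 = 4.2098

4.2098


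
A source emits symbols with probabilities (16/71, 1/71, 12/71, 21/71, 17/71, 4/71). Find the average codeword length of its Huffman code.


Huffman construction (repeatedly merge the two least-probable nodes; each merge adds 1 bit to every symbol beneath it): 1/71 + 4/71 = 5/71; 5/71 + 12/71 = 17/71; 16/71 + 17/71 = 33/71; 17/71 + 21/71 = 38/71; 33/71 + 38/71 = 1. Resulting codeword lengths (in the order the probabilities were given): (2, 4, 3, 2, 2, 4). L_avg = sum(p_i * l_i) = 16/71*2 + 1/71*4 + 12/71*3 + 21/71*2 + 17/71*2 + 4/71*4 = 164/71 = 2.3099

2.3099 bits


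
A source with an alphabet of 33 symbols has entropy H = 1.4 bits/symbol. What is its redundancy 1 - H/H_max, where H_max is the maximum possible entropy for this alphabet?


H_max = log2(K) = log2(33) = 5.0444 bits/symbol. Redundancy = 1 - H/H_max = 1 - 1.4/5.0444 = 1 - 0.2775 = 0.7225

0.7225


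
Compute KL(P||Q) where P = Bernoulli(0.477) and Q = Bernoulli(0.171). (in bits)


KL = p*log2(p/q) + (1-p)*log2((1-p)/(1-q)) = 0.477*log2(0.477/0.171) + 0.523*log2(0.523/0.829) = 0.3584

0.3584 bits


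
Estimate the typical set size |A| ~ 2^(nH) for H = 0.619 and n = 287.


log2|A_typical| = nH = 287 * 0.619 = 177.653, so |A_typical| ~ 2^177.653 = 3.012e+53

3.012e+53


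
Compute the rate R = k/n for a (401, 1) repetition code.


Rate = k/n = 1/401

1/401


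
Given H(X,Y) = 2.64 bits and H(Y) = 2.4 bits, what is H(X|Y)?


H(X|Y) = H(X,Y) - H(Y) = 2.64 - 2.4 = 0.24

0.24 bits


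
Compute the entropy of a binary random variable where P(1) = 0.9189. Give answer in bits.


H = -p*log2(p) - (1-p)*log2(1-p). -0.9189*log2(0.9189) = 0.112124; -0.0811*log2(0.0811) = 0.293919. H = 0.112124 + 0.293919 = 0.406

0.406 bits


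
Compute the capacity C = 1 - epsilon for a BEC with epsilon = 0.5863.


C = 1 - epsilon = 1 - 0.5863 = 0.4137

0.4137 bits


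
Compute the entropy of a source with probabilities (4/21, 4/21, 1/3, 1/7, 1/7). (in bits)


H = -sum(p_i * log2(p_i)). Terms: -(4/21)*log2(4/21) = 0.455680; -(4/21)*log2(4/21) = 0.455680; -(1/3)*log2(1/3) = 0.528321; -(1/7)*log2(1/7) = 0.401051; -(1/7)*log2(1/7) = 0.401051. H = 0.455680 + 0.455680 + 0.528321 + 0.401051 + 0.401051 = 2.2418

2.2418 bits


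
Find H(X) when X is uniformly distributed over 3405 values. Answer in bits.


H = log2(n) = log2(3405) = 11.7334

11.7334 bits


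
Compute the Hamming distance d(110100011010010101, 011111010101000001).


Count differing positions: ^ . ^ . ^ ^ . . ^ ^ ^ ^ . ^ . ^ . . = 10 differences

10


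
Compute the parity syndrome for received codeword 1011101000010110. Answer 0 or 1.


Syndrome = XOR of all bits = 1 XOR 0 XOR 1 XOR 1 XOR 1 XOR 0 XOR 1 XOR 0 XOR 0 XOR 0 XOR 0 XOR 1 XOR 0 XOR 1 XOR 1 XOR 0 = 0

0


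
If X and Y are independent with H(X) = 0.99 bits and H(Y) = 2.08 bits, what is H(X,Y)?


For independent variables, H(X,Y) = H(X) + H(Y) = 0.99 + 2.08 = 3.07

3.07 bits


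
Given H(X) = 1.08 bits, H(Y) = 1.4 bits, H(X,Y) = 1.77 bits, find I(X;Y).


I(X;Y) = H(X) + H(Y) - H(X,Y) = 1.08 + 1.4 - 1.77 = 0.71

0.71 bits


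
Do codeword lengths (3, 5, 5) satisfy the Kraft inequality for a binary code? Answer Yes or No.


Kraft sum = sum(2^(-l_i)) = 0.1875, need <= 1. Result: satisfied (a binary prefix-free code with these lengths exists)

Yes


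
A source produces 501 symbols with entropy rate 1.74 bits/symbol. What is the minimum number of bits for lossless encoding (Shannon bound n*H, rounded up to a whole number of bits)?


Minimum bits >= n * H = 501 * 1.74 = 871.74, rounded up to a whole number of bits = 872

872 bits


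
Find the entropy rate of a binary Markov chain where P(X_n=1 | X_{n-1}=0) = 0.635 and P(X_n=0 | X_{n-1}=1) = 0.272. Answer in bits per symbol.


Stationary distribution: pi_0 = p10/(p01+p10) = 0.2999, pi_1 = 0.7001. Entropy rate H' = pi_0*H(p01) + pi_1*H(p10) = 0.2999*0.9468 + 0.7001*0.8443 = 0.875

0.875 bits/symbol


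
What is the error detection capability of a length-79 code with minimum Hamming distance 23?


Detection capability = d_min - 1 = 23 - 1 = 22

22 errors


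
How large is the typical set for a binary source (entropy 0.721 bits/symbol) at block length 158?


log2|A_typical| = nH = 158 * 0.721 = 113.918, so |A_typical| ~ 2^113.918 = 1.962e+34

1.962e+34


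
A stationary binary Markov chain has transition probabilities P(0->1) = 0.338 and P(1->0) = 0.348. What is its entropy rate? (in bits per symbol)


Stationary distribution: pi_0 = p10/(p01+p10) = 0.5073, pi_1 = 0.4927. Entropy rate H' = pi_0*H(p01) + pi_1*H(p10) = 0.5073*0.9229 + 0.4927*0.9323 = 0.9275

0.9275 bits/symbol


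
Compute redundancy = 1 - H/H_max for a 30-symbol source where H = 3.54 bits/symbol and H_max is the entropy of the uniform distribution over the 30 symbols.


H_max = log2(K) = log2(30) = 4.9069 bits/symbol. Redundancy = 1 - H/H_max = 1 - 3.54/4.9069 = 1 - 0.7214 = 0.2786

0.2786


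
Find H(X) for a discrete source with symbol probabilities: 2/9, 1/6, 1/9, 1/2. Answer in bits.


H = -sum(p_i * log2(p_i)). Terms: -(2/9)*log2(2/9) = 0.482206; -(1/6)*log2(1/6) = 0.430827; -(1/9)*log2(1/9) = 0.352214; -(1/2)*log2(1/2) = 0.500000. H = 0.482206 + 0.430827 + 0.352214 + 0.500000 = 1.7652

1.7652 bits


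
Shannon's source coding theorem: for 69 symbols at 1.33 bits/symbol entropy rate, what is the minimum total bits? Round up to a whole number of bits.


Minimum bits >= n * H = 69 * 1.33 = 91.77, rounded up to a whole number of bits = 92

92 bits


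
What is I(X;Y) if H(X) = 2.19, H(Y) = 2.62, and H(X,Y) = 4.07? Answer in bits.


I(X;Y) = H(X) + H(Y) - H(X,Y) = 2.19 + 2.62 - 4.07 = 0.74

0.74 bits


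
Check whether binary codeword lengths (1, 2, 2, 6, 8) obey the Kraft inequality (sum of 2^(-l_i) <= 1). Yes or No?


Kraft sum = sum(2^(-l_i)) = 1.0195, need <= 1. Result: violated (a binary prefix-free code with these lengths cannot exist)

No


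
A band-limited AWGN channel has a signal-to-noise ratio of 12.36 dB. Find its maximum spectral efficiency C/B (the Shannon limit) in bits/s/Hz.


SNR_linear = 10^(12.36/10) = 17.2187; C/B = log2(1 + SNR_linear) = log2(1 + 17.2187) = 4.1873

4.1873 bits/s/Hz


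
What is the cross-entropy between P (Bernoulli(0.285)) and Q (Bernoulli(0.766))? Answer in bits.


H(P,Q) = -p*log2(q) - (1-p)*log2(1-q). -0.285*log2(0.766) = 0.109606; -0.715*log2(0.234) = 1.498225. H(P,Q) = 0.109606 + 1.498225 = 1.6078

1.6078 bits


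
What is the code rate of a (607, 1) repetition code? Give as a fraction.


Rate = k/n = 1/607

1/607


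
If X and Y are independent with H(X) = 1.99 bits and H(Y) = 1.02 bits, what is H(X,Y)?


For independent variables, H(X,Y) = H(X) + H(Y) = 1.99 + 1.02 = 3.01

3.01 bits


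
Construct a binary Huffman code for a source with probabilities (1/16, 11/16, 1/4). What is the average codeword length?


Huffman construction (repeatedly merge the two least-probable nodes; each merge adds 1 bit to every symbol beneath it): 1/16 + 1/4 = 5/16; 5/16 + 11/16 = 1. Resulting codeword lengths (in the order the probabilities were given): (2, 1, 2). L_avg = sum(p_i * l_i) = 1/16*2 + 11/16*1 + 1/4*2 = 21/16 = 1.3125

1.3125 bits


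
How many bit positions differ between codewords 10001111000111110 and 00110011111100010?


Count differing positions: ^ . ^ ^ ^ ^ . . ^ ^ ^ . ^ ^ ^ . . = 11 differences

11


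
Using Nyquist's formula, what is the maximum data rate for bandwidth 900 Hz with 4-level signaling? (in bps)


Rate = 2 * B * log2(M) = 2 * 900 * 2.0 = 3600.0

3600.0 bps


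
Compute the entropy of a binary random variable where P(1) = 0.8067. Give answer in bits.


H = -p*log2(p) - (1-p)*log2(1-p). -0.8067*log2(0.8067) = 0.249993; -0.1933*log2(0.1933) = 0.458331. H = 0.249993 + 0.458331 = 0.7083

0.7083 bits


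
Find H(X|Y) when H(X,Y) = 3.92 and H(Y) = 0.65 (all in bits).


H(X|Y) = H(X,Y) - H(Y) = 3.92 - 0.65 = 3.27

3.27 bits


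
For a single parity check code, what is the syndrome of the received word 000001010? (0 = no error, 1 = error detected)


Syndrome = XOR of all bits = 0 XOR 0 XOR 0 XOR 0 XOR 0 XOR 1 XOR 0 XOR 1 XOR 0 = 0

0


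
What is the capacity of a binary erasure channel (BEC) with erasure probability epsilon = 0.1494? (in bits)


C = 1 - epsilon = 1 - 0.1494 = 0.8506

0.8506 bits


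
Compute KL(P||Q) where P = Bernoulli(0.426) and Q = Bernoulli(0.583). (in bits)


KL = p*log2(p/q) + (1-p)*log2((1-p)/(1-q)) = 0.426*log2(0.426/0.583) + 0.574*log2(0.574/0.417) = 0.0718

0.0718 bits


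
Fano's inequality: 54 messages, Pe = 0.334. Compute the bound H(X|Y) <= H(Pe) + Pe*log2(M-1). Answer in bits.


H(Pe) = -Pe*log2(Pe) - (1-Pe)*log2(1-Pe) = -0.334*log2(0.334) - 0.666*log2(0.666) = 0.528415 + 0.390546 = 0.919. Pe*log2(M-1) = 0.334*log2(53) = 1.913125. Bound = H(Pe) + Pe*log2(M-1) = 0.528415 + 0.390546 + 1.913125 = 2.8321

2.8321 bits


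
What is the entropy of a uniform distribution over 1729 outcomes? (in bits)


H = log2(n) = log2(1729) = 10.7557

10.7557 bits


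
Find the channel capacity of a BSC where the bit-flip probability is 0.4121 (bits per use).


H(p) = -p*log2(p) - (1-p)*log2(1-p) = -0.4121*log2(0.4121) - 0.5879*log2(0.5879) = 0.527049 + 0.450541 = 0.9776. C = 1 - H(p) = 1 - 0.9776 = 0.0224

0.0224 bits


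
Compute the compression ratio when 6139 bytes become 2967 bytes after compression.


Ratio = original / compressed = 6139 / 2967 = 2.0691

2.0691


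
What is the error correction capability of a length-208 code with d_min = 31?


Correction capability = floor((d-1)/2) = floor((31-1)/2) = 15

15 errors


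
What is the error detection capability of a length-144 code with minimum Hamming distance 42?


Detection capability = d_min - 1 = 42 - 1 = 41

41 errors


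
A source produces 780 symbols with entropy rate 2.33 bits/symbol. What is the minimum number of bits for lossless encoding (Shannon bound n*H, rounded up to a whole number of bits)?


Minimum bits >= n * H = 780 * 2.33 = 1817.4, rounded up to a whole number of bits = 1818

1818 bits


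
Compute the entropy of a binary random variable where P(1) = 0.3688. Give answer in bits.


H = -p*log2(p) - (1-p)*log2(1-p). -0.3688*log2(0.3688) = 0.530736; -0.6312*log2(0.6312) = 0.419010. H = 0.530736 + 0.419010 = 0.9497

0.9497 bits


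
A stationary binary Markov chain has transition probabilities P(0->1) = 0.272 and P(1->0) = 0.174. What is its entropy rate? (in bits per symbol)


Stationary distribution: pi_0 = p10/(p01+p10) = 0.3901, pi_1 = 0.6099. Entropy rate H' = pi_0*H(p01) + pi_1*H(p10) = 0.3901*0.8443 + 0.6099*0.6668 = 0.736

0.736 bits/symbol


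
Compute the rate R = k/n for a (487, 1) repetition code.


Rate = k/n = 1/487

1/487


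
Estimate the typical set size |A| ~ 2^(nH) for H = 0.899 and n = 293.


log2|A_typical| = nH = 293 * 0.899 = 263.407, so |A_typical| ~ 2^263.407 = 1.965e+79

1.965e+79


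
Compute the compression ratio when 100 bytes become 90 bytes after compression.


Ratio = original / compressed = 100 / 90 = 1.1111

1.1111


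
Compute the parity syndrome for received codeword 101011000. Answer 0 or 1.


Syndrome = XOR of all bits = 1 XOR 0 XOR 1 XOR 0 XOR 1 XOR 1 XOR 0 XOR 0 XOR 0 = 0

0


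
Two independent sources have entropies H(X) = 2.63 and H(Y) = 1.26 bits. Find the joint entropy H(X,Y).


For independent variables, H(X,Y) = H(X) + H(Y) = 2.63 + 1.26 = 3.89

3.89 bits


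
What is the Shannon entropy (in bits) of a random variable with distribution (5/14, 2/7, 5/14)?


H = -sum(p_i * log2(p_i)). Terms: -(5/14)*log2(5/14) = 0.530510; -(2/7)*log2(2/7) = 0.516387; -(5/14)*log2(5/14) = 0.530510. H = 0.530510 + 0.516387 + 0.530510 = 1.5774

1.5774 bits


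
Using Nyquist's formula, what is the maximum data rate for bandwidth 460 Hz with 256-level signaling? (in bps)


Rate = 2 * B * log2(M) = 2 * 460 * 8.0 = 7360.0

7360.0 bps


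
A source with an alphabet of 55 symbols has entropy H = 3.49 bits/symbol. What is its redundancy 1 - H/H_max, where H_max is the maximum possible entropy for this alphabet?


H_max = log2(K) = log2(55) = 5.7814 bits/symbol. Redundancy = 1 - H/H_max = 1 - 3.49/5.7814 = 1 - 0.6037 = 0.3963

0.3963


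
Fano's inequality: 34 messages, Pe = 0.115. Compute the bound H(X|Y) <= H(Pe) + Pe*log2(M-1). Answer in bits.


H(Pe) = -Pe*log2(Pe) - (1-Pe)*log2(1-Pe) = -0.115*log2(0.115) - 0.885*log2(0.885) = 0.358834 + 0.155982 = 0.5148. Pe*log2(M-1) = 0.115*log2(33) = 0.580105. Bound = H(Pe) + Pe*log2(M-1) = 0.358834 + 0.155982 + 0.580105 = 1.0949

1.0949 bits


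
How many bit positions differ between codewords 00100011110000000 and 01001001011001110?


Count differing positions: . ^ ^ . ^ . ^ . ^ . ^ . . ^ ^ ^ . = 9 differences

9


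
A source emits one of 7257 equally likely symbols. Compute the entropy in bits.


H = log2(n) = log2(7257) = 12.8252

12.8252 bits


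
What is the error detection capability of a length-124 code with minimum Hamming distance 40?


Detection capability = d_min - 1 = 40 - 1 = 39

39 errors


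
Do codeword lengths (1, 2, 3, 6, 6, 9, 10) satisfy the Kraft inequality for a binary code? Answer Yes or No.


Kraft sum = sum(2^(-l_i)) = 0.9092, need <= 1. Result: satisfied (a binary prefix-free code with these lengths exists)

Yes


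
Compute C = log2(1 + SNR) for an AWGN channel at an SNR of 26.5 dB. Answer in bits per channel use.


SNR_linear = 10^(26.5/10) = 446.6836; C = log2(1 + SNR_linear) = log2(1 + 446.6836) = 8.8063

8.8063 bits/channel use


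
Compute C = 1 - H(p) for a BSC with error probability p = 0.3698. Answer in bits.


H(p) = -p*log2(p) - (1-p)*log2(1-p) = -0.3698*log2(0.3698) - 0.6302*log2(0.6302) = 0.530731 + 0.419788 = 0.9505. C = 1 - H(p) = 1 - 0.9505 = 0.0495

0.0495 bits


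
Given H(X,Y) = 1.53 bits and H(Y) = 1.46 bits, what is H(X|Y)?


H(X|Y) = H(X,Y) - H(Y) = 1.53 - 1.46 = 0.07

0.07 bits


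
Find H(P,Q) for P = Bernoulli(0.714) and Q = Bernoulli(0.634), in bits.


H(P,Q) = -p*log2(q) - (1-p)*log2(1-q). -0.714*log2(0.634) = 0.469416; -0.286*log2(0.366) = 0.414724. H(P,Q) = 0.469416 + 0.414724 = 0.8841

0.8841 bits


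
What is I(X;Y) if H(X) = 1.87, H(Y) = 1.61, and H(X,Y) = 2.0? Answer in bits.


I(X;Y) = H(X) + H(Y) - H(X,Y) = 1.87 + 1.61 - 2.0 = 1.48

1.48 bits


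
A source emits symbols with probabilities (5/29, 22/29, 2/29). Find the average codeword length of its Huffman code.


Huffman construction (repeatedly merge the two least-probable nodes; each merge adds 1 bit to every symbol beneath it): 2/29 + 5/29 = 7/29; 7/29 + 22/29 = 1. Resulting codeword lengths (in the order the probabilities were given): (2, 1, 2). L_avg = sum(p_i * l_i) = 5/29*2 + 22/29*1 + 2/29*2 = 36/29 = 1.2414

1.2414 bits


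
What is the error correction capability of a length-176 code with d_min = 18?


Correction capability = floor((d-1)/2) = floor((18-1)/2) = 8

8 errors


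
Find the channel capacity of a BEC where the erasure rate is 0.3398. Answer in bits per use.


C = 1 - epsilon = 1 - 0.3398 = 0.6602

0.6602 bits


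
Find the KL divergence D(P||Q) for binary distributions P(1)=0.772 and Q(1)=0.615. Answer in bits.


KL = p*log2(p/q) + (1-p)*log2((1-p)/(1-q)) = 0.772*log2(0.772/0.615) + 0.228*log2(0.228/0.385) = 0.0809

0.0809 bits


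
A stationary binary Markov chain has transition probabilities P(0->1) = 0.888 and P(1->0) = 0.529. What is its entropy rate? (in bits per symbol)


Stationary distribution: pi_0 = p10/(p01+p10) = 0.3733, pi_1 = 0.6267. Entropy rate H' = pi_0*H(p01) + pi_1*H(p10) = 0.3733*0.5059 + 0.6267*0.9976 = 0.814

0.814 bits/symbol


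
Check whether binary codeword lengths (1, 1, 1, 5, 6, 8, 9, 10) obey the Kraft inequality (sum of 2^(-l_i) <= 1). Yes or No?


Kraft sum = sum(2^(-l_i)) = 1.5537, need <= 1. Result: violated (a binary prefix-free code with these lengths cannot exist)

No


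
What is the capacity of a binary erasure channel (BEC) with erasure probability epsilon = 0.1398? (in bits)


C = 1 - epsilon = 1 - 0.1398 = 0.8602

0.8602 bits


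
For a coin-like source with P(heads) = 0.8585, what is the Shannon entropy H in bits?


H = -p*log2(p) - (1-p)*log2(1-p). -0.8585*log2(0.8585) = 0.188964; -0.1415*log2(0.1415) = 0.399189. H = 0.188964 + 0.399189 = 0.5882

0.5882 bits


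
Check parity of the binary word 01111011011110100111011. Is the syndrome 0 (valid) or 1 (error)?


Syndrome = XOR of all bits = 0 XOR 1 XOR 1 XOR 1 XOR 1 XOR 0 XOR 1 XOR 1 XOR 0 XOR 1 XOR 1 XOR 1 XOR 1 XOR 0 XOR 1 XOR 0 XOR 0 XOR 1 XOR 1 XOR 1 XOR 0 XOR 1 XOR 1 = 0

0


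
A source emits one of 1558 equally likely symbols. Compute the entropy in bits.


H = log2(n) = log2(1558) = 10.6055

10.6055 bits


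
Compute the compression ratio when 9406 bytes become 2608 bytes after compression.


Ratio = original / compressed = 9406 / 2608 = 3.6066

3.6066


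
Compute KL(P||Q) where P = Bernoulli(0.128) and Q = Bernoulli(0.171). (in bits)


KL = p*log2(p/q) + (1-p)*log2((1-p)/(1-q)) = 0.128*log2(0.128/0.171) + 0.872*log2(0.872/0.829) = 0.0101

0.0101 bits


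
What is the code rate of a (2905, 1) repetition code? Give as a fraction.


Rate = k/n = 1/2905

1/2905


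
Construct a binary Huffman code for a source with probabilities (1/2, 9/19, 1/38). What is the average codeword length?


Huffman construction (repeatedly merge the two least-probable nodes; each merge adds 1 bit to every symbol beneath it): 1/38 + 9/19 = 1/2; 1/2 + 1/2 = 1. Resulting codeword lengths (in the order the probabilities were given): (1, 2, 2). L_avg = sum(p_i * l_i) = 1/2*1 + 9/19*2 + 1/38*2 = 3/2 = 1.5

1.5 bits


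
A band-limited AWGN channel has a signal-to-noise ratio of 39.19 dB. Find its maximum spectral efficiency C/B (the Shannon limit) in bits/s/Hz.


SNR_linear = 10^(39.19/10) = 8298.5077; C/B = log2(1 + SNR_linear) = log2(1 + 8298.5077) = 13.0188

13.0188 bits/s/Hz


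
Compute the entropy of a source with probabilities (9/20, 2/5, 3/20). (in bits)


H = -sum(p_i * log2(p_i)). Terms: -(9/20)*log2(9/20) = 0.518401; -(2/5)*log2(2/5) = 0.528771; -(3/20)*log2(3/20) = 0.410545. H = 0.518401 + 0.528771 + 0.410545 = 1.4577

1.4577 bits


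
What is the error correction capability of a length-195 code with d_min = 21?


Correction capability = floor((d-1)/2) = floor((21-1)/2) = 10

10 errors


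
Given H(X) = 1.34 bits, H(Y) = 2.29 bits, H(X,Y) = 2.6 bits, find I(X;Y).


I(X;Y) = H(X) + H(Y) - H(X,Y) = 1.34 + 2.29 - 2.6 = 1.03

1.03 bits


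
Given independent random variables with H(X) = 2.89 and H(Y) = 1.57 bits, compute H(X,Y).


For independent variables, H(X,Y) = H(X) + H(Y) = 2.89 + 1.57 = 4.46

4.46 bits


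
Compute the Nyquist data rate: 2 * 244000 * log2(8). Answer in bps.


Rate = 2 * B * log2(M) = 2 * 244000 * 3.0 = 1464000.0

1464000.0 bps


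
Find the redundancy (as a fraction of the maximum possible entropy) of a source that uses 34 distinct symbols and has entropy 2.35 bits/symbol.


H_max = log2(K) = log2(34) = 5.0875 bits/symbol. Redundancy = 1 - H/H_max = 1 - 2.35/5.0875 = 1 - 0.4619 = 0.5381

0.5381


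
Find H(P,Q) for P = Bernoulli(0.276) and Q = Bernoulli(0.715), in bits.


H(P,Q) = -p*log2(q) - (1-p)*log2(1-q). -0.276*log2(0.715) = 0.133580; -0.724*log2(0.285) = 1.311140. H(P,Q) = 0.133580 + 1.311140 = 1.4447

1.4447 bits


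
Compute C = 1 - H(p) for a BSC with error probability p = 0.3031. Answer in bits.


H(p) = -p*log2(p) - (1-p)*log2(1-p) = -0.3031*log2(0.3031) - 0.6969*log2(0.6969) = 0.521979 + 0.363068 = 0.885. C = 1 - H(p) = 1 - 0.885 = 0.115

0.115 bits


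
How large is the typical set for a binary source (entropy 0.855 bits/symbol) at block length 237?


log2|A_typical| = nH = 237 * 0.855 = 202.635, so |A_typical| ~ 2^202.635 = 9.982e+60

9.982e+60


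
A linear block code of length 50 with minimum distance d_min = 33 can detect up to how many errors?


Detection capability = d_min - 1 = 33 - 1 = 32

32 errors


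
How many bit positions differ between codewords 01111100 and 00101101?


Count differing positions: . ^ . ^ . . . ^ = 3 differences

3


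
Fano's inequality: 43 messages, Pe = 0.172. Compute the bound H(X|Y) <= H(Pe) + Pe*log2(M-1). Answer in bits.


H(Pe) = -Pe*log2(Pe) - (1-Pe)*log2(1-Pe) = -0.172*log2(0.172) - 0.828*log2(0.828) = 0.436797 + 0.225462 = 0.6623. Pe*log2(M-1) = 0.172*log2(42) = 0.927479. Bound = H(Pe) + Pe*log2(M-1) = 0.436797 + 0.225462 + 0.927479 = 1.5897

1.5897 bits


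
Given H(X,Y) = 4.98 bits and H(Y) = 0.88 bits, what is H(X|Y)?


H(X|Y) = H(X,Y) - H(Y) = 4.98 - 0.88 = 4.1

4.1 bits


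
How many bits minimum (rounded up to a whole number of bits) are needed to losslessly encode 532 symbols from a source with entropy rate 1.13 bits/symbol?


Minimum bits >= n * H = 532 * 1.13 = 601.16, rounded up to a whole number of bits = 602

602 bits


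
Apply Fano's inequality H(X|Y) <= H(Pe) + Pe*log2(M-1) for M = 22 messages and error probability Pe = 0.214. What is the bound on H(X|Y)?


H(Pe) = -Pe*log2(Pe) - (1-Pe)*log2(1-Pe) = -0.214*log2(0.214) - 0.786*log2(0.786) = 0.476004 + 0.273055 = 0.7491. Pe*log2(M-1) = 0.214*log2(21) = 0.939956. Bound = H(Pe) + Pe*log2(M-1) = 0.476004 + 0.273055 + 0.939956 = 1.689

1.689 bits


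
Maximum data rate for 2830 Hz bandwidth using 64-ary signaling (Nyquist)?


Rate = 2 * B * log2(M) = 2 * 2830 * 6.0 = 33960.0

33960.0 bps


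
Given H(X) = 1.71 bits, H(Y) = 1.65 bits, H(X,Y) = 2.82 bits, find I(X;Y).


I(X;Y) = H(X) + H(Y) - H(X,Y) = 1.71 + 1.65 - 2.82 = 0.54

0.54 bits


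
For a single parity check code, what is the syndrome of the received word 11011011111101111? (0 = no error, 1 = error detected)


Syndrome = XOR of all bits = 1 XOR 1 XOR 0 XOR 1 XOR 1 XOR 0 XOR 1 XOR 1 XOR 1 XOR 1 XOR 1 XOR 1 XOR 0 XOR 1 XOR 1 XOR 1 XOR 1 = 0

0


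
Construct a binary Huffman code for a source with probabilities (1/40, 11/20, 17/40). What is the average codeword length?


Huffman construction (repeatedly merge the two least-probable nodes; each merge adds 1 bit to every symbol beneath it): 1/40 + 17/40 = 9/20; 9/20 + 11/20 = 1. Resulting codeword lengths (in the order the probabilities were given): (2, 1, 2). L_avg = sum(p_i * l_i) = 1/40*2 + 11/20*1 + 17/40*2 = 29/20 = 1.45

1.45 bits


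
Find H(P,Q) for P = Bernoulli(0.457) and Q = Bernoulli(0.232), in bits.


H(P,Q) = -p*log2(q) - (1-p)*log2(1-q). -0.457*log2(0.232) = 0.963266; -0.543*log2(0.768) = 0.206786. H(P,Q) = 0.963266 + 0.206786 = 1.1701

1.1701 bits
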